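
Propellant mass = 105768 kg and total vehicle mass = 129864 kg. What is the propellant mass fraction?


PMF = 105768 / 129864 = 0.814

0.814


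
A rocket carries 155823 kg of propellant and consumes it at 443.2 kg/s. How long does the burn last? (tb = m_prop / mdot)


tb = 155823 / 443.2 = 351.6 s

351.6 s


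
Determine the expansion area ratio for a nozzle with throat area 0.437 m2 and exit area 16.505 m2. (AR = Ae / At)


AR = 16.505 / 0.437 = 37.8

37.8


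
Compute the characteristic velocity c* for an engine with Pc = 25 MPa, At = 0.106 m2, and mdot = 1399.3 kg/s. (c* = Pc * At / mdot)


c* = 25e6 * 0.106 / 1399.3 = 1894 m/s

1894 m/s


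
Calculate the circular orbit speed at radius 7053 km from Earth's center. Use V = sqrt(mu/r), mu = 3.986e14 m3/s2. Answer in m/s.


V = sqrt(3.986e14 / 7053000) = 7518 m/s

7518 m/s


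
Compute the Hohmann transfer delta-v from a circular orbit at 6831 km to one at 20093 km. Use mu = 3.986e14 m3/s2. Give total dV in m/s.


V1 = sqrt(mu/r1) = 7638.82 m/s
dV1 = V1*(sqrt(2*r2/(r1+r2)) - 1) = 1693.59 m/s
V2 = sqrt(mu/r2) = 4453.96 m/s
dV2 = V2*(1 - sqrt(2*r1/(r1+r2))) = 1281.23 m/s
Total dV = 2975 m/s

2975 m/s


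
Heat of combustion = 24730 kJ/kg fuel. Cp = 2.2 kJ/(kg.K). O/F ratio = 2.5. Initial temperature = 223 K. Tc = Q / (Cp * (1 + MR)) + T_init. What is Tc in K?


Tc = 24730 / (2.2 * (1 + 2.5)) + 223 = 3435 K

3435 K


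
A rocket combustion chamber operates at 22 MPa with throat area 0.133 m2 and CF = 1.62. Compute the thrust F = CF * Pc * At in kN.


F = 1.62 * 22e6 * 0.133 = 4.7401e+06 N = 4740.1 kN

4740.1 kN


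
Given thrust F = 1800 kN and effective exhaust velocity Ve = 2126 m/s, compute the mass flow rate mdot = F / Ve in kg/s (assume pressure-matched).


mdot = F / Ve = 1800000 / 2126 = 846.7 kg/s

846.7 kg/s


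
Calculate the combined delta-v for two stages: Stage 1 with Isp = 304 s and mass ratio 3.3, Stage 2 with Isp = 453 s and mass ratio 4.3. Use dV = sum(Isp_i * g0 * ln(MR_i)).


dV1 = 304 * 9.81 * ln(3.3) = 3560.6 m/s
dV2 = 453 * 9.81 * ln(4.3) = 6482.0 m/s
Total dV = 3560.6 + 6482.0 = 10042.6 m/s ~ 10043 m/s

10043 m/s


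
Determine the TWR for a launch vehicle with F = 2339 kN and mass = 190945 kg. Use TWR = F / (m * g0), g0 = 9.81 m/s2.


TWR = 2339000 / (190945 * 9.81) = 1.25

1.25


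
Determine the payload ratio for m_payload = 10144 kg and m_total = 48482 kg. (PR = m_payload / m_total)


PR = 10144 / 48482 = 0.2092

0.2092


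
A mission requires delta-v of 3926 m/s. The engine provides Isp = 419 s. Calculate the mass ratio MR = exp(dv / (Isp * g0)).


Ve = 419 * 9.81 = 4110.39 m/s
MR = exp(3926 / 4110.39) = 2.599

2.599


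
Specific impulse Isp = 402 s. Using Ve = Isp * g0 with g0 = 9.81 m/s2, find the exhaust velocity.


Ve = Isp * g0 = 402 * 9.81 = 3943.6 m/s

3943.6 m/s


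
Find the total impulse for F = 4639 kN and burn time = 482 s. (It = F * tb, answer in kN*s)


It = 4639 * 482 = 2235998 kN*s

2235998 kN*s


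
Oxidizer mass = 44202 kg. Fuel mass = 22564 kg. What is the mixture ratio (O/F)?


MR = 44202 / 22564 = 1.96

1.96


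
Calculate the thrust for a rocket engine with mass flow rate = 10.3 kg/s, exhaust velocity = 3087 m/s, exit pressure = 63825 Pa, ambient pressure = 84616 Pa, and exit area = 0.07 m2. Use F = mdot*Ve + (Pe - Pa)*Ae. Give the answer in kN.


F = 10.3 * 3087 + (63825 - 84616) * 0.07 = 30341.0 N = 30.3 kN

30.3 kN


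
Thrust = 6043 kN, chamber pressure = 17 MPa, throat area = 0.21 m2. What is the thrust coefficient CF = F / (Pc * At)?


CF = 6043000 / (17e6 * 0.21) = 1.69

1.69


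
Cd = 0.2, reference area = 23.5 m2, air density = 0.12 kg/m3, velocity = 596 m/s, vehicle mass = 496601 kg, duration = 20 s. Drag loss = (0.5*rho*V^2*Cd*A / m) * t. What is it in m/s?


D = 0.5 * 0.12 * 596^2 * 0.2 * 23.5 = 100170.91 N
a = 100170.91 / 496601 = 0.2017 m/s2
dV = 0.2017 * 20 = 4.0 m/s

4.0 m/s


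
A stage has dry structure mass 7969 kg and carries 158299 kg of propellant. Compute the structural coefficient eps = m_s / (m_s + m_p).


eps = 7969 / (7969 + 158299) = 0.0479

0.0479


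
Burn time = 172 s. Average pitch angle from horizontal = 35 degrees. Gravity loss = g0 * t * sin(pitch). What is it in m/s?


GL = 9.81 * 172 * sin(35 deg) = 968 m/s

968 m/s


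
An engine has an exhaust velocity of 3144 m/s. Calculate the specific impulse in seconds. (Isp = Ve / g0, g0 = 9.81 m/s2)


Isp = Ve / g0 = 3144 / 9.81 = 320.5 s

320.5 s


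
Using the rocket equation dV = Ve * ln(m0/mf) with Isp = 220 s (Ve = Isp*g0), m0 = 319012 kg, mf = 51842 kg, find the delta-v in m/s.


Ve = 220 * 9.81 = 2158.2 m/s
dV = 2158.2 * ln(319012/51842) = 3922 m/s

3922 m/s


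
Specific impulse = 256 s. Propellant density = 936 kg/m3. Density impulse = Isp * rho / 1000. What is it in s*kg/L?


rho*Isp = 256 * 936 / 1000 = 240 s*kg/L

240 s*kg/L


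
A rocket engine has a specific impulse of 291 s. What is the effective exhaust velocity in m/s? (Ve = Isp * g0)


Ve = Isp * g0 = 291 * 9.81 = 2854.7 m/s

2854.7 m/s


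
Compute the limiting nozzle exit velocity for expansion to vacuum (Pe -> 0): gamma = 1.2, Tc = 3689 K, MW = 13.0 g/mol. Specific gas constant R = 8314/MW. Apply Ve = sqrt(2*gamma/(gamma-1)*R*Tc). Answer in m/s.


R = 8314 / 13.0 = 639.54 J/(kg.K)
Ve = sqrt(2 * 1.2 / (1.2 - 1) * 639.54 * 3689) = 5321 m/s

5321 m/s


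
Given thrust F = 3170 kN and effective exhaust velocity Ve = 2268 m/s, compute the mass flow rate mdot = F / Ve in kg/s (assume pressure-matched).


mdot = F / Ve = 3170000 / 2268 = 1397.7 kg/s

1397.7 kg/s


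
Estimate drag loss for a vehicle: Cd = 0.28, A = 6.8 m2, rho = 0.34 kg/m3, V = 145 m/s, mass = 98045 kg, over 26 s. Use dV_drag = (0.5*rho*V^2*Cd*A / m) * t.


D = 0.5 * 0.34 * 145^2 * 0.28 * 6.8 = 6805.37 N
a = 6805.37 / 98045 = 0.0694 m/s2
dV = 0.0694 * 26 = 1.8 m/s

1.8 m/s


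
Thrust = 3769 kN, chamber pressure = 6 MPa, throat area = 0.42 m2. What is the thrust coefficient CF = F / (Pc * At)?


CF = 3769000 / (6e6 * 0.42) = 1.5

1.5


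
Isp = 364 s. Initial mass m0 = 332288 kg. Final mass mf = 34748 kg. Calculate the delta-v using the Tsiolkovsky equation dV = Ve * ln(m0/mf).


Ve = 364 * 9.81 = 3570.84 m/s
dV = 3570.84 * ln(332288/34748) = 8063 m/s

8063 m/s


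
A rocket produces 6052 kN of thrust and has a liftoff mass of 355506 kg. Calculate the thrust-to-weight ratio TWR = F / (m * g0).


TWR = 6052000 / (355506 * 9.81) = 1.74

1.74


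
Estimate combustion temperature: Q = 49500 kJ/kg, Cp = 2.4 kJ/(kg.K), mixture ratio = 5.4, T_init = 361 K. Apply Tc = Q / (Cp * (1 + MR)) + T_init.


Tc = 49500 / (2.4 * (1 + 5.4)) + 361 = 3584 K

3584 K


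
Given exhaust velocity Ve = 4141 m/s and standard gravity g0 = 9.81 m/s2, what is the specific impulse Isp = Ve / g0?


Isp = Ve / g0 = 4141 / 9.81 = 422.1 s

422.1 s


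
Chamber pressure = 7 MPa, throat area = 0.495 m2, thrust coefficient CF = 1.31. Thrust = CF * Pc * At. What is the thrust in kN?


F = 1.31 * 7e6 * 0.495 = 4.5392e+06 N = 4539.1 kN

4539.1 kN


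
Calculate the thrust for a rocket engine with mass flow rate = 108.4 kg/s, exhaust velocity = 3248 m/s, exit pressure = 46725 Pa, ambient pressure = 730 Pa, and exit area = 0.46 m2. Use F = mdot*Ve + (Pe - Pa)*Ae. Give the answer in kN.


F = 108.4 * 3248 + (46725 - 730) * 0.46 = 373241.0 N = 373.2 kN

373.2 kN


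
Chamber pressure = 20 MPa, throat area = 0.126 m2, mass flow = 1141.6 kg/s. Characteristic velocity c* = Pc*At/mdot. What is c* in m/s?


c* = 20e6 * 0.126 / 1141.6 = 2207 m/s

2207 m/s


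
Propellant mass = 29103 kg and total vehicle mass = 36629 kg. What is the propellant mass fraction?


PMF = 29103 / 36629 = 0.795

0.795


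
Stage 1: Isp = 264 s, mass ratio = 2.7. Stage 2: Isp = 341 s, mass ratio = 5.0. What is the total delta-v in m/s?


dV1 = 264 * 9.81 * ln(2.7) = 2572.4 m/s
dV2 = 341 * 9.81 * ln(5.0) = 5383.9 m/s
Total dV = 2572.4 + 5383.9 = 7956.3 m/s ~ 7956 m/s

7956 m/s


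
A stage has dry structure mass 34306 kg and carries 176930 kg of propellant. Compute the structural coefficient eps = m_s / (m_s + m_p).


eps = 34306 / (34306 + 176930) = 0.1624

0.1624


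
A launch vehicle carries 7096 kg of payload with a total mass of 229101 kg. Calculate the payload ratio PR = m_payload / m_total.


PR = 7096 / 229101 = 0.031

0.031


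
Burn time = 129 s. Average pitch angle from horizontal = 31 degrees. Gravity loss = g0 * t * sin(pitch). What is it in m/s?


GL = 9.81 * 129 * sin(31 deg) = 652 m/s

652 m/s


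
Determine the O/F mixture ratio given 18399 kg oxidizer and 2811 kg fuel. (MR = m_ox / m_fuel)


MR = 18399 / 2811 = 6.55

6.55


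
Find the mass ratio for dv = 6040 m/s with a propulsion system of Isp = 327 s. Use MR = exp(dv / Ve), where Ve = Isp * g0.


Ve = 327 * 9.81 = 3207.87 m/s
MR = exp(6040 / 3207.87) = 6.572

6.572


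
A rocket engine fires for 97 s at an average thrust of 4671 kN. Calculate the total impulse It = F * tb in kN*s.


It = 4671 * 97 = 453087 kN*s

453087 kN*s


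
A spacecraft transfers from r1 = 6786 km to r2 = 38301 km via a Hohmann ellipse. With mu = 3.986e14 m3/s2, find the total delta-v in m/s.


V1 = sqrt(mu/r1) = 7664.11 m/s
dV1 = V1*(sqrt(2*r2/(r1+r2)) - 1) = 2325.67 m/s
V2 = sqrt(mu/r2) = 3225.99 m/s
dV2 = V2*(1 - sqrt(2*r1/(r1+r2))) = 1456.05 m/s
Total dV = 3782 m/s

3782 m/s


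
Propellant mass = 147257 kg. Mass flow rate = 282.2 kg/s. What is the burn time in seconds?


tb = 147257 / 282.2 = 521.8 s

521.8 s


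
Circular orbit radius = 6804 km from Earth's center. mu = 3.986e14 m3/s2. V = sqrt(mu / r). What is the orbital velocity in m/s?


V = sqrt(3.986e14 / 6804000) = 7654 m/s

7654 m/s


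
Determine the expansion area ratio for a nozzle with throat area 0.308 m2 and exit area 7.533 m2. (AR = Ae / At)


AR = 7.533 / 0.308 = 24.5

24.5


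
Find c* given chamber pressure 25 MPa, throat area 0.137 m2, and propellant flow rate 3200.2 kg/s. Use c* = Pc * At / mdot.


c* = 25e6 * 0.137 / 3200.2 = 1070 m/s

1070 m/s


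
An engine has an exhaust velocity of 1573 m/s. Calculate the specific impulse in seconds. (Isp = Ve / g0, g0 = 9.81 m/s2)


Isp = Ve / g0 = 1573 / 9.81 = 160.3 s

160.3 s


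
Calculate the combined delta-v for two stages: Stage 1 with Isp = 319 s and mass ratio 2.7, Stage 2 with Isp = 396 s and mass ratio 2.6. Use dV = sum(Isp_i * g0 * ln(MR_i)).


dV1 = 319 * 9.81 * ln(2.7) = 3108.3 m/s
dV2 = 396 * 9.81 * ln(2.6) = 3711.9 m/s
Total dV = 3108.3 + 3711.9 = 6820.2 m/s ~ 6820 m/s

6820 m/s


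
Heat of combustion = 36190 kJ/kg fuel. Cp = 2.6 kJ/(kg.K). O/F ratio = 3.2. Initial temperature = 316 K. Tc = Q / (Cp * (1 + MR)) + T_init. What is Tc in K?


Tc = 36190 / (2.6 * (1 + 3.2)) + 316 = 3630 K

3630 K


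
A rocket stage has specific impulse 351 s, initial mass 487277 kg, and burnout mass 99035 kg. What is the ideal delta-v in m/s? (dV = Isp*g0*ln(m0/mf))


Ve = 351 * 9.81 = 3443.31 m/s
dV = 3443.31 * ln(487277/99035) = 5486 m/s

5486 m/s


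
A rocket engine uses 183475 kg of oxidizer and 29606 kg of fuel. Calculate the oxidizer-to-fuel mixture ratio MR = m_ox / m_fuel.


MR = 183475 / 29606 = 6.2

6.2


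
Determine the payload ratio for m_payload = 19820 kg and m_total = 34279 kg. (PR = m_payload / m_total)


PR = 19820 / 34279 = 0.5782

0.5782


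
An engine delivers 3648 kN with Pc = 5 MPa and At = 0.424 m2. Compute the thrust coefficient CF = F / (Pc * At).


CF = 3648000 / (5e6 * 0.424) = 1.72

1.72


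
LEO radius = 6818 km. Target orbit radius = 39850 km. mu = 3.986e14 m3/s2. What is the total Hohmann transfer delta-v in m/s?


V1 = sqrt(mu/r1) = 7646.1 m/s
dV1 = V1*(sqrt(2*r2/(r1+r2)) - 1) = 2346.06 m/s
V2 = sqrt(mu/r2) = 3162.67 m/s
dV2 = V2*(1 - sqrt(2*r1/(r1+r2))) = 1453.1 m/s
Total dV = 3799 m/s

3799 m/s


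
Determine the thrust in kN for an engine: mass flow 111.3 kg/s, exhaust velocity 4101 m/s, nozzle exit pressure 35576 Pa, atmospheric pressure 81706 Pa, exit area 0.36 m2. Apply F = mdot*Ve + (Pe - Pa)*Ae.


F = 111.3 * 4101 + (35576 - 81706) * 0.36 = 439834.0 N = 439.8 kN

439.8 kN


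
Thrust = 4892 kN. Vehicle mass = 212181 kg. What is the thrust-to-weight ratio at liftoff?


TWR = 4892000 / (212181 * 9.81) = 2.35

2.35


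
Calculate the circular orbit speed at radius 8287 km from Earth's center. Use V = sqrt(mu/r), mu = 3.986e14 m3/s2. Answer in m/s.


V = sqrt(3.986e14 / 8287000) = 6935 m/s

6935 m/s


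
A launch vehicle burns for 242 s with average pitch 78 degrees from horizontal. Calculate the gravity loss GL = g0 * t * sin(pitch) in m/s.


GL = 9.81 * 242 * sin(78 deg) = 2322 m/s

2322 m/s


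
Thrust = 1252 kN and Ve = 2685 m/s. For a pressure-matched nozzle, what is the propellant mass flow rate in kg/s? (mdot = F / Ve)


mdot = F / Ve = 1252000 / 2685 = 466.3 kg/s

466.3 kg/s


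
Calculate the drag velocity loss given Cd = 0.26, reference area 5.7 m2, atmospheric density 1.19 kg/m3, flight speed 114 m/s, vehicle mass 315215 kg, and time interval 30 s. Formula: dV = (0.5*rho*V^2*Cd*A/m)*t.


D = 0.5 * 1.19 * 114^2 * 0.26 * 5.7 = 11459.74 N
a = 11459.74 / 315215 = 0.0364 m/s2
dV = 0.0364 * 30 = 1.1 m/s

1.1 m/s


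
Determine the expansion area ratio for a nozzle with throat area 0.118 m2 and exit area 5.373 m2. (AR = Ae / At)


AR = 5.373 / 0.118 = 45.5

45.5


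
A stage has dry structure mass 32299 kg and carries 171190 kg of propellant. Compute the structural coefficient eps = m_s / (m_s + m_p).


eps = 32299 / (32299 + 171190) = 0.1587

0.1587


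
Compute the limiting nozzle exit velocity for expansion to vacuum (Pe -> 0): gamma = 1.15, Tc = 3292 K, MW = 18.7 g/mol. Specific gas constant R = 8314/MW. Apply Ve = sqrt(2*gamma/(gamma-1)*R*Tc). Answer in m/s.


R = 8314 / 18.7 = 444.6 J/(kg.K)
Ve = sqrt(2 * 1.15 / (1.15 - 1) * 444.6 * 3292) = 4737 m/s

4737 m/s


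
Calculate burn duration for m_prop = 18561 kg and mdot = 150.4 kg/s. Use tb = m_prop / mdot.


tb = 18561 / 150.4 = 123.4 s

123.4 s


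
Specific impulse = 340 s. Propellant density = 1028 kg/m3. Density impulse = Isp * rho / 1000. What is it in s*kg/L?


rho*Isp = 340 * 1028 / 1000 = 350 s*kg/L

350 s*kg/L


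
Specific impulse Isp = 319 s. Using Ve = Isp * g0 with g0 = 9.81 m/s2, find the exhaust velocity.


Ve = Isp * g0 = 319 * 9.81 = 3129.4 m/s

3129.4 m/s


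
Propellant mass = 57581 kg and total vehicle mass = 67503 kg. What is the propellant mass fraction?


PMF = 57581 / 67503 = 0.853

0.853


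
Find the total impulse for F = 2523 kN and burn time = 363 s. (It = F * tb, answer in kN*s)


It = 2523 * 363 = 915849 kN*s

915849 kN*s


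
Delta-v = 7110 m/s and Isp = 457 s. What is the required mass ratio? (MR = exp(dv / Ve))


Ve = 457 * 9.81 = 4483.17 m/s
MR = exp(7110 / 4483.17) = 4.884

4.884


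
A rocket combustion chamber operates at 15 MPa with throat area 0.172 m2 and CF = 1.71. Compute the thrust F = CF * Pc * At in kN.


F = 1.71 * 15e6 * 0.172 = 4.4118e+06 N = 4411.8 kN

4411.8 kN


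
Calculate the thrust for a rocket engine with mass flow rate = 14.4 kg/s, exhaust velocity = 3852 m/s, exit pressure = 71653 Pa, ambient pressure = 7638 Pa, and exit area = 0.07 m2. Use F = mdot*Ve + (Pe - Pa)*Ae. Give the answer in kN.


F = 14.4 * 3852 + (71653 - 7638) * 0.07 = 59950.0 N = 60.0 kN

60.0 kN


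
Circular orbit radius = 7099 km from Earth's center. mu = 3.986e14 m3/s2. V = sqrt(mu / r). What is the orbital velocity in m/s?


V = sqrt(3.986e14 / 7099000) = 7493 m/s

7493 m/s


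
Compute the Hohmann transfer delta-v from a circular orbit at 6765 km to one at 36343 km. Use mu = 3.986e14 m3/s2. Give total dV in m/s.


V1 = sqrt(mu/r1) = 7676.0 m/s
dV1 = V1*(sqrt(2*r2/(r1+r2)) - 1) = 2291.39 m/s
V2 = sqrt(mu/r2) = 3311.76 m/s
dV2 = V2*(1 - sqrt(2*r1/(r1+r2))) = 1456.4 m/s
Total dV = 3748 m/s

3748 m/s


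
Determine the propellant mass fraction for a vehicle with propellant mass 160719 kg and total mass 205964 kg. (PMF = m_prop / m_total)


PMF = 160719 / 205964 = 0.78

0.78


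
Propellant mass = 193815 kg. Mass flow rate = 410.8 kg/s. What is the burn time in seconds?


tb = 193815 / 410.8 = 471.8 s

471.8 s


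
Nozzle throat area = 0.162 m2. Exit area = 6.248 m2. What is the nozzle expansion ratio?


AR = 6.248 / 0.162 = 38.6

38.6


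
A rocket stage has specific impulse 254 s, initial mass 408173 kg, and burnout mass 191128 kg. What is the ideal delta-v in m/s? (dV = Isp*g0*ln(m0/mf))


Ve = 254 * 9.81 = 2491.74 m/s
dV = 2491.74 * ln(408173/191128) = 1891 m/s

1891 m/s


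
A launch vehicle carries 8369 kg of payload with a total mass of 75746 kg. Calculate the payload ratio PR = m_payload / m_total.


PR = 8369 / 75746 = 0.1105

0.1105


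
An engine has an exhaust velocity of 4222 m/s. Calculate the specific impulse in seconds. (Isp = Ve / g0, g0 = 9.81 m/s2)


Isp = Ve / g0 = 4222 / 9.81 = 430.4 s

430.4 s


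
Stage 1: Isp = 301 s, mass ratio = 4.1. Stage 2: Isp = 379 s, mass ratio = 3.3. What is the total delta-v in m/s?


dV1 = 301 * 9.81 * ln(4.1) = 4166.4 m/s
dV2 = 379 * 9.81 * ln(3.3) = 4439.0 m/s
Total dV = 4166.4 + 4439.0 = 8605.4 m/s ~ 8605 m/s

8605 m/s


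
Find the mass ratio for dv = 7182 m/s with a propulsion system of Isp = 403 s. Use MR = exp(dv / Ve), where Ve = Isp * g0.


Ve = 403 * 9.81 = 3953.43 m/s
MR = exp(7182 / 3953.43) = 6.151

6.151


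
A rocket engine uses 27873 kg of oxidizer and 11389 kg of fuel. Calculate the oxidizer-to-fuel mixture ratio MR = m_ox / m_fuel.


MR = 27873 / 11389 = 2.45

2.45


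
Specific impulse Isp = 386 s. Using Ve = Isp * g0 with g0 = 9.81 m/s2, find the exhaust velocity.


Ve = Isp * g0 = 386 * 9.81 = 3786.7 m/s

3786.7 m/s


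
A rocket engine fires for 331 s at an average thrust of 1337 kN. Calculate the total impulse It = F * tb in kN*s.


It = 1337 * 331 = 442547 kN*s

442547 kN*s


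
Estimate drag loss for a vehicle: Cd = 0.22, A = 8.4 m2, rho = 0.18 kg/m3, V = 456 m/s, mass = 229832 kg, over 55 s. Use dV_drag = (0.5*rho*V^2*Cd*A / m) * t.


D = 0.5 * 0.18 * 456^2 * 0.22 * 8.4 = 34583.92 N
a = 34583.92 / 229832 = 0.1505 m/s2
dV = 0.1505 * 55 = 8.3 m/s

8.3 m/s


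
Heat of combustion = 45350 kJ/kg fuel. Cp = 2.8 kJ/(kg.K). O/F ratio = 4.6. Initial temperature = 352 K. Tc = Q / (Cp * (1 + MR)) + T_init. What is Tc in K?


Tc = 45350 / (2.8 * (1 + 4.6)) + 352 = 3244 K

3244 K


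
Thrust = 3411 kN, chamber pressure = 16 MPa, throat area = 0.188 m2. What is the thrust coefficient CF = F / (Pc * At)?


CF = 3411000 / (16e6 * 0.188) = 1.13

1.13


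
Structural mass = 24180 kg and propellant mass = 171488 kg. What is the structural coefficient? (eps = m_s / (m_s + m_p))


eps = 24180 / (24180 + 171488) = 0.1236

0.1236


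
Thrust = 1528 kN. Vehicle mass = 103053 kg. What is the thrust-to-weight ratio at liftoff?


TWR = 1528000 / (103053 * 9.81) = 1.51

1.51


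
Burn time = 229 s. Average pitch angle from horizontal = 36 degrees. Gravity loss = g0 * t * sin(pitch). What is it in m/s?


GL = 9.81 * 229 * sin(36 deg) = 1320 m/s

1320 m/s


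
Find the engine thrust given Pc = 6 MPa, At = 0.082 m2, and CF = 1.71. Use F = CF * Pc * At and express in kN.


F = 1.71 * 6e6 * 0.082 = 841320.0 N = 841.3 kN

841.3 kN


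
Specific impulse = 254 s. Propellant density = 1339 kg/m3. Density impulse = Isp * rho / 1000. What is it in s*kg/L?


rho*Isp = 254 * 1339 / 1000 = 340 s*kg/L

340 s*kg/L


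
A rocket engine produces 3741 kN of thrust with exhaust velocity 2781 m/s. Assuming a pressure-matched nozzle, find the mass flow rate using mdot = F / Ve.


mdot = F / Ve = 3741000 / 2781 = 1345.2 kg/s

1345.2 kg/s


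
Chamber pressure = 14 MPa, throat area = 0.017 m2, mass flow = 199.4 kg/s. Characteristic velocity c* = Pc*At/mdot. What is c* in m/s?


c* = 14e6 * 0.017 / 199.4 = 1194 m/s

1194 m/s


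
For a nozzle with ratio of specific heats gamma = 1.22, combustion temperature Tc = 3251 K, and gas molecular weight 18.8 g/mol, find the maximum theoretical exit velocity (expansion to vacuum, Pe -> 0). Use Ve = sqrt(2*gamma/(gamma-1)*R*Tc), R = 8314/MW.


R = 8314 / 18.8 = 442.23 J/(kg.K)
Ve = sqrt(2 * 1.22 / (1.22 - 1) * 442.23 * 3251) = 3993 m/s

3993 m/s


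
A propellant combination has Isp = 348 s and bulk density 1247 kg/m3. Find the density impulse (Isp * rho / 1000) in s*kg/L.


rho*Isp = 348 * 1247 / 1000 = 434 s*kg/L

434 s*kg/L


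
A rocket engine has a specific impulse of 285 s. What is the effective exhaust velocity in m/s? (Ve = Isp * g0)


Ve = Isp * g0 = 285 * 9.81 = 2795.9 m/s

2795.9 m/s


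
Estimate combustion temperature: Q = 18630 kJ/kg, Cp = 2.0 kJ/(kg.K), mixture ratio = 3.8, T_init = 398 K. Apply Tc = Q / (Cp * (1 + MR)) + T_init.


Tc = 18630 / (2.0 * (1 + 3.8)) + 398 = 2339 K

2339 K


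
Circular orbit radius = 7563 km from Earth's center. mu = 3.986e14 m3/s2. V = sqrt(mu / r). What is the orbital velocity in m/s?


V = sqrt(3.986e14 / 7563000) = 7260 m/s

7260 m/s


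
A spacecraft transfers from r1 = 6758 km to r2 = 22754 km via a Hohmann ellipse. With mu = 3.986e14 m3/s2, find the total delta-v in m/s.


V1 = sqrt(mu/r1) = 7679.97 m/s
dV1 = V1*(sqrt(2*r2/(r1+r2)) - 1) = 1856.86 m/s
V2 = sqrt(mu/r2) = 4185.43 m/s
dV2 = V2*(1 - sqrt(2*r1/(r1+r2))) = 1352.96 m/s
Total dV = 3210 m/s

3210 m/s


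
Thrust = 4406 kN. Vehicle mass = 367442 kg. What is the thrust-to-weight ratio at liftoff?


TWR = 4406000 / (367442 * 9.81) = 1.22

1.22


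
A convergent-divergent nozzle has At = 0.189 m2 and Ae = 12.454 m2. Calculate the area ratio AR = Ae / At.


AR = 12.454 / 0.189 = 65.9

65.9


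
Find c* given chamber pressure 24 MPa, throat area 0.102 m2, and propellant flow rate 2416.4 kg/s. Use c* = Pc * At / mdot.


c* = 24e6 * 0.102 / 2416.4 = 1013 m/s

1013 m/s


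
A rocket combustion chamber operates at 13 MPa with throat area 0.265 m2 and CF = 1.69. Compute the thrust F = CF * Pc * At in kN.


F = 1.69 * 13e6 * 0.265 = 5.8220e+06 N = 5822.1 kN

5822.1 kN


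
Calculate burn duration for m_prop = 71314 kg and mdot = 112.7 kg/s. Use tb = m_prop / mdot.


tb = 71314 / 112.7 = 632.8 s

632.8 s


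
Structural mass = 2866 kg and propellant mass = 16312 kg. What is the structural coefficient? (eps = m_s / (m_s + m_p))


eps = 2866 / (2866 + 16312) = 0.1494

0.1494


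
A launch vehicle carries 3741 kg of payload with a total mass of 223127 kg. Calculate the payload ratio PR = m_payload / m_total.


PR = 3741 / 223127 = 0.0168

0.0168


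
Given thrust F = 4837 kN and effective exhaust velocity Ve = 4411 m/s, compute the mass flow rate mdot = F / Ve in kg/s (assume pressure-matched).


mdot = F / Ve = 4837000 / 4411 = 1096.6 kg/s

1096.6 kg/s


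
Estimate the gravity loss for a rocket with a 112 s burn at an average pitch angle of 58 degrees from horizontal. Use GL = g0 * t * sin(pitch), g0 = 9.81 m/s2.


GL = 9.81 * 112 * sin(58 deg) = 932 m/s

932 m/s


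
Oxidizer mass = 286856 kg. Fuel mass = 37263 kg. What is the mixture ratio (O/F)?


MR = 286856 / 37263 = 7.7

7.7


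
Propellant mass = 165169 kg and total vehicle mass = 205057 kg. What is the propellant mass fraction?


PMF = 165169 / 205057 = 0.805

0.805


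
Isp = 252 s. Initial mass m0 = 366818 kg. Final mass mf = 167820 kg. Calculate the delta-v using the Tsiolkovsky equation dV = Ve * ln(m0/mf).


Ve = 252 * 9.81 = 2472.12 m/s
dV = 2472.12 * ln(366818/167820) = 1933 m/s

1933 m/s


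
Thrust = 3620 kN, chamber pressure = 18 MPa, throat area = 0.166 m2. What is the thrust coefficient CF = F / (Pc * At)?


CF = 3620000 / (18e6 * 0.166) = 1.21

1.21


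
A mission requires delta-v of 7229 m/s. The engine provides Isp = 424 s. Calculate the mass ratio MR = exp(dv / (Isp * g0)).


Ve = 424 * 9.81 = 4159.44 m/s
MR = exp(7229 / 4159.44) = 5.686

5.686


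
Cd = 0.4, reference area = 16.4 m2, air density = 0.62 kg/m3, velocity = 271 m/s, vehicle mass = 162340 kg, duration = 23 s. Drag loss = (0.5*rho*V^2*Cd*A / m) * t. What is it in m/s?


D = 0.5 * 0.62 * 271^2 * 0.4 * 16.4 = 149349.62 N
a = 149349.62 / 162340 = 0.92 m/s2
dV = 0.92 * 23 = 21.2 m/s

21.2 m/s


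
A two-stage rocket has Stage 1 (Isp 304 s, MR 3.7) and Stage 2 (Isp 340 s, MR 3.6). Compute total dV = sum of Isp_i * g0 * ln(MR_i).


dV1 = 304 * 9.81 * ln(3.7) = 3901.8 m/s
dV2 = 340 * 9.81 * ln(3.6) = 4272.4 m/s
Total dV = 3901.8 + 4272.4 = 8174.2 m/s ~ 8174 m/s

8174 m/s


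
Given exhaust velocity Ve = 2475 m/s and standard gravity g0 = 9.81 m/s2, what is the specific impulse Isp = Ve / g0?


Isp = Ve / g0 = 2475 / 9.81 = 252.3 s

252.3 s


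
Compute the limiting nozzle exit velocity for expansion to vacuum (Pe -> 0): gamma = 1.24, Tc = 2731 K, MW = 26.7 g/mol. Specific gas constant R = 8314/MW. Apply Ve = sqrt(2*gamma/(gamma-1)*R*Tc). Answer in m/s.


R = 8314 / 26.7 = 311.39 J/(kg.K)
Ve = sqrt(2 * 1.24 / (1.24 - 1) * 311.39 * 2731) = 2964 m/s

2964 m/s


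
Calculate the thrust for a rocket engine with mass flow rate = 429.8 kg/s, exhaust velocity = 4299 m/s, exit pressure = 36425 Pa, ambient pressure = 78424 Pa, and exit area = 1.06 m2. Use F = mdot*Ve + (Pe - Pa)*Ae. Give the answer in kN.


F = 429.8 * 4299 + (36425 - 78424) * 1.06 = 1.8032e+06 N = 1803.2 kN

1803.2 kN


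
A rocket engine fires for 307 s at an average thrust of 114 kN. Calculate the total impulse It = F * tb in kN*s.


It = 114 * 307 = 34998 kN*s

34998 kN*s


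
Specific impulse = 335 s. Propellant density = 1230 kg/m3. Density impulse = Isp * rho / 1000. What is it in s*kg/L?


rho*Isp = 335 * 1230 / 1000 = 412 s*kg/L

412 s*kg/L


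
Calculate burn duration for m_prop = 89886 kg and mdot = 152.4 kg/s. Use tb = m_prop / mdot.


tb = 89886 / 152.4 = 589.8 s

589.8 s


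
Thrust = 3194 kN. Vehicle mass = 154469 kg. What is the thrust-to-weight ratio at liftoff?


TWR = 3194000 / (154469 * 9.81) = 2.11

2.11


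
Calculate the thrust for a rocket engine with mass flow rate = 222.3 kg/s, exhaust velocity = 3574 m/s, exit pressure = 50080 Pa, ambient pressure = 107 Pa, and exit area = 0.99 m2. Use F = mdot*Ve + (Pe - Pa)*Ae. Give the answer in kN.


F = 222.3 * 3574 + (50080 - 107) * 0.99 = 843973.0 N = 844.0 kN

844.0 kN


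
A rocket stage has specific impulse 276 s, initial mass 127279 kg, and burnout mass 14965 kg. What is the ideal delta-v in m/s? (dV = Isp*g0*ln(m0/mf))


Ve = 276 * 9.81 = 2707.56 m/s
dV = 2707.56 * ln(127279/14965) = 5796 m/s

5796 m/s


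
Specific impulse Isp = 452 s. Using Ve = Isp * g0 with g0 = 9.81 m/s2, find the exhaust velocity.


Ve = Isp * g0 = 452 * 9.81 = 4434.1 m/s

4434.1 m/s


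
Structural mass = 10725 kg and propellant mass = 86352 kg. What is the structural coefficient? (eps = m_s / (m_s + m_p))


eps = 10725 / (10725 + 86352) = 0.1105

0.1105


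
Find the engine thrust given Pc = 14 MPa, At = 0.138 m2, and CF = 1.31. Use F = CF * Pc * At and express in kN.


F = 1.31 * 14e6 * 0.138 = 2.5309e+06 N = 2530.9 kN

2530.9 kN


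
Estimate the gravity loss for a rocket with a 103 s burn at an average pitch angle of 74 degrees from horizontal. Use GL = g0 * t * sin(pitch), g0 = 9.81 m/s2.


GL = 9.81 * 103 * sin(74 deg) = 971 m/s

971 m/s


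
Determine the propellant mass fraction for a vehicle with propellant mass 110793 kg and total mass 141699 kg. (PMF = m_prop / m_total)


PMF = 110793 / 141699 = 0.782

0.782


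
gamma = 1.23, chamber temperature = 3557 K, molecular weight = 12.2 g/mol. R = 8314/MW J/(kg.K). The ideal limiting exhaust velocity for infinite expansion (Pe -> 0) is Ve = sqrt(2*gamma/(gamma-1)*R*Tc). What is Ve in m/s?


R = 8314 / 12.2 = 681.48 J/(kg.K)
Ve = sqrt(2 * 1.23 / (1.23 - 1) * 681.48 * 3557) = 5092 m/s

5092 m/s


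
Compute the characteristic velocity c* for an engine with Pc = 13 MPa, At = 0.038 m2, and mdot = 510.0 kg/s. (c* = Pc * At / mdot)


c* = 13e6 * 0.038 / 510.0 = 969 m/s

969 m/s


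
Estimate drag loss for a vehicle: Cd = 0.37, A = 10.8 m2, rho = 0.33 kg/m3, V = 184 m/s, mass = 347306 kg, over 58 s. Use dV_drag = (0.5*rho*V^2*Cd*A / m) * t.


D = 0.5 * 0.33 * 184^2 * 0.37 * 10.8 = 22322.62 N
a = 22322.62 / 347306 = 0.0643 m/s2
dV = 0.0643 * 58 = 3.7 m/s

3.7 m/s


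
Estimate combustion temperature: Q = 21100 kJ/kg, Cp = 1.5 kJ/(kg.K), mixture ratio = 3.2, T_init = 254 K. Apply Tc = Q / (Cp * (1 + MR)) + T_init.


Tc = 21100 / (1.5 * (1 + 3.2)) + 254 = 3603 K

3603 K


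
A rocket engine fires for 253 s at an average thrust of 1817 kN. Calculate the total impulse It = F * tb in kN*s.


It = 1817 * 253 = 459701 kN*s

459701 kN*s


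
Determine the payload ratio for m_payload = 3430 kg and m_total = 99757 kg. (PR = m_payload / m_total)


PR = 3430 / 99757 = 0.0344

0.0344


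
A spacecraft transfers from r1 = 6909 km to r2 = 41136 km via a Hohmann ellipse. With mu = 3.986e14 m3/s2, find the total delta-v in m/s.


V1 = sqrt(mu/r1) = 7595.58 m/s
dV1 = V1*(sqrt(2*r2/(r1+r2)) - 1) = 2343.88 m/s
V2 = sqrt(mu/r2) = 3112.85 m/s
dV2 = V2*(1 - sqrt(2*r1/(r1+r2))) = 1443.46 m/s
Total dV = 3787 m/s

3787 m/s


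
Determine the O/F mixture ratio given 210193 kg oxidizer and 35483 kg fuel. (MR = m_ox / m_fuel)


MR = 210193 / 35483 = 5.92

5.92


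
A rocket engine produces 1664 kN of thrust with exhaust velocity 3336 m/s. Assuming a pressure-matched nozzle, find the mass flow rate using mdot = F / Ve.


mdot = F / Ve = 1664000 / 3336 = 498.8 kg/s

498.8 kg/s


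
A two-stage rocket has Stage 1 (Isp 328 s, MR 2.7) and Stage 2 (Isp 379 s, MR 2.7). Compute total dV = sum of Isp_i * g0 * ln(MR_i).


dV1 = 328 * 9.81 * ln(2.7) = 3196.0 m/s
dV2 = 379 * 9.81 * ln(2.7) = 3692.9 m/s
Total dV = 3196.0 + 3692.9 = 6888.9 m/s ~ 6889 m/s

6889 m/s


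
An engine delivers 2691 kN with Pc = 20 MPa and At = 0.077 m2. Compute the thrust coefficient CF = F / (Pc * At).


CF = 2691000 / (20e6 * 0.077) = 1.75

1.75


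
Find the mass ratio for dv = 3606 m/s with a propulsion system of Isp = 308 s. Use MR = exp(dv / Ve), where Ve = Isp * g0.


Ve = 308 * 9.81 = 3021.48 m/s
MR = exp(3606 / 3021.48) = 3.298

3.298


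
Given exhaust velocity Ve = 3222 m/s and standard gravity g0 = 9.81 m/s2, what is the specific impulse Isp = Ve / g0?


Isp = Ve / g0 = 3222 / 9.81 = 328.4 s

328.4 s


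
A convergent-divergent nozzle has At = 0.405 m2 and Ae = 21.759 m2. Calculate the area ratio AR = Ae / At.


AR = 21.759 / 0.405 = 53.7

53.7


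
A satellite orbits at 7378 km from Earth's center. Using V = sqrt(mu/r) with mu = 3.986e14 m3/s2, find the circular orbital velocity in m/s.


V = sqrt(3.986e14 / 7378000) = 7350 m/s

7350 m/s


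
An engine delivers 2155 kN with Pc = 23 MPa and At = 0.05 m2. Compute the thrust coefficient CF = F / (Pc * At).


CF = 2155000 / (23e6 * 0.05) = 1.87

1.87


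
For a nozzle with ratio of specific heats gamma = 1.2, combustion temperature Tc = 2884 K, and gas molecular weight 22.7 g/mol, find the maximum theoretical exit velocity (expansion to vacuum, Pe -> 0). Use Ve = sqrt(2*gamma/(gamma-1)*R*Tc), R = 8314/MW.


R = 8314 / 22.7 = 366.26 J/(kg.K)
Ve = sqrt(2 * 1.2 / (1.2 - 1) * 366.26 * 2884) = 3560 m/s

3560 m/s


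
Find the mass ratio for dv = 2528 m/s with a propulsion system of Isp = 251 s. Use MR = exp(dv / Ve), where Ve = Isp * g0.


Ve = 251 * 9.81 = 2462.31 m/s
MR = exp(2528 / 2462.31) = 2.792

2.792


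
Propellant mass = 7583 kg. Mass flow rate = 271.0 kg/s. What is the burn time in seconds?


tb = 7583 / 271.0 = 28.0 s

28.0 s


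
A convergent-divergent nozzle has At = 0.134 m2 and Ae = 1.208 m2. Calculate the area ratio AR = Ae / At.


AR = 1.208 / 0.134 = 9.0

9.0


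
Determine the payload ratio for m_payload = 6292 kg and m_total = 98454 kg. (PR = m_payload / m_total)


PR = 6292 / 98454 = 0.0639

0.0639


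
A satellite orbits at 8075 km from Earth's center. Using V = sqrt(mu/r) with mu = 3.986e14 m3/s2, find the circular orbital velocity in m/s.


V = sqrt(3.986e14 / 8075000) = 7026 m/s

7026 m/s


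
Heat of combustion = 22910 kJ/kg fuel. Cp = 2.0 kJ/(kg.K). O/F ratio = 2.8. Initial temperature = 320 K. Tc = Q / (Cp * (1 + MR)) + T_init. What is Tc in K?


Tc = 22910 / (2.0 * (1 + 2.8)) + 320 = 3334 K

3334 K


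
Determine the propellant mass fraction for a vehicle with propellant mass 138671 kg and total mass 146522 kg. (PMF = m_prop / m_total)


PMF = 138671 / 146522 = 0.946

0.946


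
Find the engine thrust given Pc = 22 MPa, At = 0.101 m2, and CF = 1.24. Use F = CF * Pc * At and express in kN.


F = 1.24 * 22e6 * 0.101 = 2.7553e+06 N = 2755.3 kN

2755.3 kN


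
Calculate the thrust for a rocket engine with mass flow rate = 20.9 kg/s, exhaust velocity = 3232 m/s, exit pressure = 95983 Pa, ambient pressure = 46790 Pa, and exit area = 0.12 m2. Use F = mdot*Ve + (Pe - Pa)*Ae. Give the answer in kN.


F = 20.9 * 3232 + (95983 - 46790) * 0.12 = 73452.0 N = 73.5 kN

73.5 kN


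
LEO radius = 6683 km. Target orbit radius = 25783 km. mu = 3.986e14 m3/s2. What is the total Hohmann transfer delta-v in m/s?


V1 = sqrt(mu/r1) = 7722.94 m/s
dV1 = V1*(sqrt(2*r2/(r1+r2)) - 1) = 2010.13 m/s
V2 = sqrt(mu/r2) = 3931.9 m/s
dV2 = V2*(1 - sqrt(2*r1/(r1+r2))) = 1409.06 m/s
Total dV = 3419 m/s

3419 m/s


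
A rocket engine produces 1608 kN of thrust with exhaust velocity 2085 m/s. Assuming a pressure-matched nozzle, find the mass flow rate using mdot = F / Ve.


mdot = F / Ve = 1608000 / 2085 = 771.2 kg/s

771.2 kg/s


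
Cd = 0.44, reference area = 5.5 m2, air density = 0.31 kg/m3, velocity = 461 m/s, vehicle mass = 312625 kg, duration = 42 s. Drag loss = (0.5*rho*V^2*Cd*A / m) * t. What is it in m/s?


D = 0.5 * 0.31 * 461^2 * 0.44 * 5.5 = 79716.63 N
a = 79716.63 / 312625 = 0.255 m/s2
dV = 0.255 * 42 = 10.7 m/s

10.7 m/s


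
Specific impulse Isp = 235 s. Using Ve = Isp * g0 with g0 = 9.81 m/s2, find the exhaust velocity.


Ve = Isp * g0 = 235 * 9.81 = 2305.3 m/s

2305.3 m/s


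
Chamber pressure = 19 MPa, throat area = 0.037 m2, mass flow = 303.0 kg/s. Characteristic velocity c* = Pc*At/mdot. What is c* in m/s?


c* = 19e6 * 0.037 / 303.0 = 2320 m/s

2320 m/s


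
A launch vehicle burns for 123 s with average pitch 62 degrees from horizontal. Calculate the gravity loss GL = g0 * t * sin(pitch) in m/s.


GL = 9.81 * 123 * sin(62 deg) = 1065 m/s

1065 m/s


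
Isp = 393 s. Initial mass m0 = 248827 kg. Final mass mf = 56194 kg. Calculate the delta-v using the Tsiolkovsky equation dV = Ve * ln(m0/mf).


Ve = 393 * 9.81 = 3855.33 m/s
dV = 3855.33 * ln(248827/56194) = 5737 m/s

5737 m/s


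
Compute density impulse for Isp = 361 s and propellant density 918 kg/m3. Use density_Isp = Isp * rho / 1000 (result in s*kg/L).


rho*Isp = 361 * 918 / 1000 = 331 s*kg/L

331 s*kg/L


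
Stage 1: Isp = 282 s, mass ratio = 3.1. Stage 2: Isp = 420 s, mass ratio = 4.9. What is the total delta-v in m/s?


dV1 = 282 * 9.81 * ln(3.1) = 3129.9 m/s
dV2 = 420 * 9.81 * ln(4.9) = 6548.0 m/s
Total dV = 3129.9 + 6548.0 = 9677.9 m/s ~ 9678 m/s

9678 m/s


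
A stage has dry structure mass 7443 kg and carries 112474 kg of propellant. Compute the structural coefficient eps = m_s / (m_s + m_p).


eps = 7443 / (7443 + 112474) = 0.0621

0.0621


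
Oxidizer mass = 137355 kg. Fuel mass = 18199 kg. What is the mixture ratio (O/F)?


MR = 137355 / 18199 = 7.55

7.55


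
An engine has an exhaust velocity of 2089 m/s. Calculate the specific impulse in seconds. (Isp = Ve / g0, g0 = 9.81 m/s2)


Isp = Ve / g0 = 2089 / 9.81 = 212.9 s

212.9 s


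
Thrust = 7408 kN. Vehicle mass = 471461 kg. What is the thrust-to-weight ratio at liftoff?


TWR = 7408000 / (471461 * 9.81) = 1.6

1.6


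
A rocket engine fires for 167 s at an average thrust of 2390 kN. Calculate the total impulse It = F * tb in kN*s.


It = 2390 * 167 = 399130 kN*s

399130 kN*s


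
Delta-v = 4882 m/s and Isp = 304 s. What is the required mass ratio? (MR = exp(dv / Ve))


Ve = 304 * 9.81 = 2982.24 m/s
MR = exp(4882 / 2982.24) = 5.14

5.14


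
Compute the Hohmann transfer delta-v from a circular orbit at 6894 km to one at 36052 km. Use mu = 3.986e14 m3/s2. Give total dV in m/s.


V1 = sqrt(mu/r1) = 7603.84 m/s
dV1 = V1*(sqrt(2*r2/(r1+r2)) - 1) = 2248.77 m/s
V2 = sqrt(mu/r2) = 3325.09 m/s
dV2 = V2*(1 - sqrt(2*r1/(r1+r2))) = 1441.04 m/s
Total dV = 3690 m/s

3690 m/s


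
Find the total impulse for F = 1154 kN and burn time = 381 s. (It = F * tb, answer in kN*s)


It = 1154 * 381 = 439674 kN*s

439674 kN*s


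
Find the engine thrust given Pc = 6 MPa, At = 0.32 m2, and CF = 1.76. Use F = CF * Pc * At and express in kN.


F = 1.76 * 6e6 * 0.32 = 3.3792e+06 N = 3379.2 kN

3379.2 kN


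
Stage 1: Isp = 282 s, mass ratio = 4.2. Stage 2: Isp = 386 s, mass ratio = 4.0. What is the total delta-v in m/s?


dV1 = 282 * 9.81 * ln(4.2) = 3970.0 m/s
dV2 = 386 * 9.81 * ln(4.0) = 5249.4 m/s
Total dV = 3970.0 + 5249.4 = 9219.4 m/s ~ 9219 m/s

9219 m/s


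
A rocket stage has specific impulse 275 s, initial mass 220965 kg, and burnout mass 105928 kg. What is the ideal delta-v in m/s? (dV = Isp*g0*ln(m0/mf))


Ve = 275 * 9.81 = 2697.75 m/s
dV = 2697.75 * ln(220965/105928) = 1984 m/s

1984 m/s


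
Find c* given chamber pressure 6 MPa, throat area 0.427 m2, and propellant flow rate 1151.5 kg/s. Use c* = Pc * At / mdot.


c* = 6e6 * 0.427 / 1151.5 = 2225 m/s

2225 m/s


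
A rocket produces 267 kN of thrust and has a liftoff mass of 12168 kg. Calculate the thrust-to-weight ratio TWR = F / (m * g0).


TWR = 267000 / (12168 * 9.81) = 2.24

2.24


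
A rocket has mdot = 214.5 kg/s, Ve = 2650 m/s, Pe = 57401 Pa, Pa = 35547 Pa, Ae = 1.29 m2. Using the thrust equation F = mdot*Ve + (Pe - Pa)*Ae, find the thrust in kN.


F = 214.5 * 2650 + (57401 - 35547) * 1.29 = 596617.0 N = 596.6 kN

596.6 kN


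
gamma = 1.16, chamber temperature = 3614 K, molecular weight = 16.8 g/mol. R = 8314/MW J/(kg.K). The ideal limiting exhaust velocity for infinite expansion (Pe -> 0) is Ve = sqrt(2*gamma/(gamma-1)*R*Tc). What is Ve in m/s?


R = 8314 / 16.8 = 494.88 J/(kg.K)
Ve = sqrt(2 * 1.16 / (1.16 - 1) * 494.88 * 3614) = 5092 m/s

5092 m/s


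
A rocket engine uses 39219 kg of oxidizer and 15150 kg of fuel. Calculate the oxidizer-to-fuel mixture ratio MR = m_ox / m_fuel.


MR = 39219 / 15150 = 2.59

2.59


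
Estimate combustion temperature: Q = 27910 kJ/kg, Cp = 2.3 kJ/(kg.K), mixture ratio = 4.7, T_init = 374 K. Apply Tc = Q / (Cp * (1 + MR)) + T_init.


Tc = 27910 / (2.3 * (1 + 4.7)) + 374 = 2503 K

2503 K


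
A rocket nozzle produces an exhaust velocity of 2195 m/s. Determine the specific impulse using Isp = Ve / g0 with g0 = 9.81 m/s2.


Isp = Ve / g0 = 2195 / 9.81 = 223.8 s

223.8 s


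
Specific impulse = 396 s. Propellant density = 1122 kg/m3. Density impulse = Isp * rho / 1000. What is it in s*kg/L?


rho*Isp = 396 * 1122 / 1000 = 444 s*kg/L

444 s*kg/L


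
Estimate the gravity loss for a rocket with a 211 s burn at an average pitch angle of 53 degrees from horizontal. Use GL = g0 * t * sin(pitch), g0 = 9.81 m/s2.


GL = 9.81 * 211 * sin(53 deg) = 1653 m/s

1653 m/s


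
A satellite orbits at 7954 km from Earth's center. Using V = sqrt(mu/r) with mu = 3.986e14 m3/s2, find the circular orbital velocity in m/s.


V = sqrt(3.986e14 / 7954000) = 7079 m/s

7079 m/s
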